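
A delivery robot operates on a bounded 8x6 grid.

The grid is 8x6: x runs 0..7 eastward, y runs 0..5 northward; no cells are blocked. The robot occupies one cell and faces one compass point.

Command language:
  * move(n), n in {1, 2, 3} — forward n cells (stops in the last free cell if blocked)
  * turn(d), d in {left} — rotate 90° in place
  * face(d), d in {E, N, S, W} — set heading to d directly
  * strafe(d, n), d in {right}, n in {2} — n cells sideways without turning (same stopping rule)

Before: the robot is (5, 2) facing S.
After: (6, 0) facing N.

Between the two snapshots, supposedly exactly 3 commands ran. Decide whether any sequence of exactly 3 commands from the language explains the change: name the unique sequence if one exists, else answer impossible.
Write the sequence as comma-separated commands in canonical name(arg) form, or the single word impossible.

impossible

checked all 3-command options: none fits.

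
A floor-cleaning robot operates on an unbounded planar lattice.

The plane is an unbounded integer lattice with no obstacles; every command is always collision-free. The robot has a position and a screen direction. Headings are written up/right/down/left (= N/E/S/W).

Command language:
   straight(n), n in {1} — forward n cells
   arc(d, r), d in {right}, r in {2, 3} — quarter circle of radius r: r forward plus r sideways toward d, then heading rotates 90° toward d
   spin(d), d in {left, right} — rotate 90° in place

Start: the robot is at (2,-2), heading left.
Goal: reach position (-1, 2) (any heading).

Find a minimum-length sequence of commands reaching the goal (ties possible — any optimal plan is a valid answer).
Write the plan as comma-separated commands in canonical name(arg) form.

arc(right, 3), straight(1)

t0: at (2,-2), heading left
1. arc(right, 3) → at (-1,1), heading up
2. straight(1) → at (-1,2), heading up
shorter routes all fall short; 2 is best.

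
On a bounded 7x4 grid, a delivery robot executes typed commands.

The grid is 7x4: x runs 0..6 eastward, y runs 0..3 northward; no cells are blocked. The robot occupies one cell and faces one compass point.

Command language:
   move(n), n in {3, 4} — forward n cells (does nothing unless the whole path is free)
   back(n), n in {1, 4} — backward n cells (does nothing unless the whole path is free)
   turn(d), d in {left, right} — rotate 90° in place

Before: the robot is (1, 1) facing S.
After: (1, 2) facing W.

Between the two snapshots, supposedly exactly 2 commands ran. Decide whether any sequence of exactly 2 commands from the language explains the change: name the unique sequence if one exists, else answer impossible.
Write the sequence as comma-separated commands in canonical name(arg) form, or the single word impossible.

key: order matters: swapping back(1) and turn(right) lands elsewhere
initial: (1, 1) facing S
[1] after back(1): (1, 2) facing S
[2] after turn(right): (1, 2) facing W
no other 2-command option fits: unique.

back(1), turn(right)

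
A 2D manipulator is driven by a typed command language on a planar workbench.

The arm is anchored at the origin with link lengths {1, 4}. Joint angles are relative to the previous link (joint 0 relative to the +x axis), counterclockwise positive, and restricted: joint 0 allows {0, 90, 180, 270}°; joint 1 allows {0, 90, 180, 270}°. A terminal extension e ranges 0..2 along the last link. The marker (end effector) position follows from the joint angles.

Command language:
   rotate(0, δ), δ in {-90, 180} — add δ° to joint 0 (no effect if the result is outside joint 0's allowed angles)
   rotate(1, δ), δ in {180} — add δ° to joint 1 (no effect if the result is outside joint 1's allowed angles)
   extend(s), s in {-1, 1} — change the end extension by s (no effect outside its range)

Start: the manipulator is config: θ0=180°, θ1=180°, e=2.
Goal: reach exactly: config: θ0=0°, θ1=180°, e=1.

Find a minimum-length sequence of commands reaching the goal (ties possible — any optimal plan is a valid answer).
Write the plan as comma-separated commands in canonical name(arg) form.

initial: config: θ0=180°, θ1=180°, e=2
[1] after rotate(0, 180): config: θ0=0°, θ1=180°, e=2
[2] after extend(-1): config: θ0=0°, θ1=180°, e=1
shorter routes all fall short; 2 is best.

rotate(0, 180), extend(-1)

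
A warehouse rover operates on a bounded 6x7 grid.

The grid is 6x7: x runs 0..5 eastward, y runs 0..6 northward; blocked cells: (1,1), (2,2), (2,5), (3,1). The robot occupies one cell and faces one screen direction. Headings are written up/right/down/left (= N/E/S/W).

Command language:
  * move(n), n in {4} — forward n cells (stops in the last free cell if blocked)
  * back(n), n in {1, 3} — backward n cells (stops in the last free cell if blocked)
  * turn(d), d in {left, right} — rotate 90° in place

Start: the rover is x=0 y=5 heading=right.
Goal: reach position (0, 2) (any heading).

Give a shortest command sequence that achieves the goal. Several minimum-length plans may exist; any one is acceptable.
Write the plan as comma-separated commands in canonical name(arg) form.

turn(left), back(3)

initial: x=0 y=5 heading=right
1. turn(left) → x=0 y=5 heading=up
2. back(3) → x=0 y=2 heading=up
no 1-step plan works, so 2 is optimal.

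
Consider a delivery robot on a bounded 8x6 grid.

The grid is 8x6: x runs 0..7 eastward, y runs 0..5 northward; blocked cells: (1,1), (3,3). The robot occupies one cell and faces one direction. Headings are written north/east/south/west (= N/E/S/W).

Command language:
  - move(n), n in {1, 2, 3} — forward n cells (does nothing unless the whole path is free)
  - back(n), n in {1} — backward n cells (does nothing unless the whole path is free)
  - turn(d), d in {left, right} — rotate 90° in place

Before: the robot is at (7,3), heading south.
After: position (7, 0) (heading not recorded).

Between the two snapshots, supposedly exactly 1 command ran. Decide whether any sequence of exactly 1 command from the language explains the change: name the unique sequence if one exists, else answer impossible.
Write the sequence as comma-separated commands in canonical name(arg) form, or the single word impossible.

start: at (7,3), heading south
t=1 move(3) ⇒ at (7,0), heading south
no rival 1-sequence matches.

move(3)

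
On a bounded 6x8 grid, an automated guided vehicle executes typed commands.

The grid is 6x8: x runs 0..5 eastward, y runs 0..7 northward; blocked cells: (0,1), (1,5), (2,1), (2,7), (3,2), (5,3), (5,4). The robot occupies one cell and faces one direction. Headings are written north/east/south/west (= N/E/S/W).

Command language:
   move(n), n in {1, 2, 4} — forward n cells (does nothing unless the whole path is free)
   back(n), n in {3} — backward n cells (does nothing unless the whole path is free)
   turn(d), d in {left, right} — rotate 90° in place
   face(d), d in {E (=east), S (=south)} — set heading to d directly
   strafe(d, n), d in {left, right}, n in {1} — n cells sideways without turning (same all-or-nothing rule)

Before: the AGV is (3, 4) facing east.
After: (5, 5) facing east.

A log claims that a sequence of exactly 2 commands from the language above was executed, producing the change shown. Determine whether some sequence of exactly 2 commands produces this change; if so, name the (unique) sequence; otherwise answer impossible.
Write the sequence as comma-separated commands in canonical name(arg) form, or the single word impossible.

key: still facing E at the end — nothing in the sequence rotates
begin: (3, 4) facing east
1. strafe(left, 1) → (3, 5) facing east
2. move(2) → (5, 5) facing east
uniquely the one of 100 2-step routes that fits.

strafe(left, 1), move(2)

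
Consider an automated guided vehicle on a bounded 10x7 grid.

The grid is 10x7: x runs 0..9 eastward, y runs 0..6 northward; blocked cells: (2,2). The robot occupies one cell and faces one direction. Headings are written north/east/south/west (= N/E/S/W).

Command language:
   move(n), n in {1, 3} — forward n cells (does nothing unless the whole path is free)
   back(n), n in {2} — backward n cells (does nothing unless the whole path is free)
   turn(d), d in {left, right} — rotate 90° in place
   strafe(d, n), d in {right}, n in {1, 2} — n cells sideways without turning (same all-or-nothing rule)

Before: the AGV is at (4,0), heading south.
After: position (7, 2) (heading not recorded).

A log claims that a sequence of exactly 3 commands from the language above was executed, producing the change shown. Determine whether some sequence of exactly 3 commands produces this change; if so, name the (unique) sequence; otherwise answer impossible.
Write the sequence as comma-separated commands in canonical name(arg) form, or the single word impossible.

back(2), turn(left), move(3)

key: running move(3) before back(2) would end elsewhere — order is forced
initial: at (4,0), heading south
1. back(2) → at (4,2), heading south
2. turn(left) → at (4,2), heading east
3. move(3) → at (7,2), heading east
all 343 alternatives checked — unique.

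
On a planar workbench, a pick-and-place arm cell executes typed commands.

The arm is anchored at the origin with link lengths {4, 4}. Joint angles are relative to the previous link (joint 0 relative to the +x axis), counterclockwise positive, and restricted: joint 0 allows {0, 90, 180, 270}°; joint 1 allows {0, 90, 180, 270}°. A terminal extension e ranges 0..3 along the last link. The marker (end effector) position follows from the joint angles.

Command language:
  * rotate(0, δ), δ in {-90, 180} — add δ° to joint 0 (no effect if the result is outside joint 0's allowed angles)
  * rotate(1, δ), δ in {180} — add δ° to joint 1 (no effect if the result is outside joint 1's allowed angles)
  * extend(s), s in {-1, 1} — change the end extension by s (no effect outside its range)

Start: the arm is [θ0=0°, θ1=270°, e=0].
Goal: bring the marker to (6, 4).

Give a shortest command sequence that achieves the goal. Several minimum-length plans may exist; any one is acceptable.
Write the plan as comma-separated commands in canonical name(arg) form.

rotate(0, 180), extend(1), extend(1), rotate(0, -90)

start: [θ0=0°, θ1=270°, e=0]
1. rotate(0, 180) → [θ0=180°, θ1=270°, e=0]
2. extend(1) → [θ0=180°, θ1=270°, e=1]
3. extend(1) → [θ0=180°, θ1=270°, e=2]
4. rotate(0, -90) → [θ0=90°, θ1=270°, e=2]
shorter routes all fall short; 4 is best.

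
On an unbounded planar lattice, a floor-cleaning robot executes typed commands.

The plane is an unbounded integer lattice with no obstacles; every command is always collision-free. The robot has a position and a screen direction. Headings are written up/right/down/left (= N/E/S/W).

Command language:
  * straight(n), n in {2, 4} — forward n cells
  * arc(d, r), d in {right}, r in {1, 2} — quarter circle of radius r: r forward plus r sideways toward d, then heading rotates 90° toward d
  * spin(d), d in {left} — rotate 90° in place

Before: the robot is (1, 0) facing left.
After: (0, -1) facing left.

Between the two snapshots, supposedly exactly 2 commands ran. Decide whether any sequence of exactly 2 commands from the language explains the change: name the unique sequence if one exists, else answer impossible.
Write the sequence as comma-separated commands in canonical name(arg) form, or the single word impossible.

spin(left), arc(right, 1)

key: order matters: swapping spin(left) and arc(right, 1) lands elsewhere
start: (1, 0) facing left
t=1 spin(left) ⇒ (1, 0) facing down
t=2 arc(right, 1) ⇒ (0, -1) facing left
all 25 alternatives checked — unique.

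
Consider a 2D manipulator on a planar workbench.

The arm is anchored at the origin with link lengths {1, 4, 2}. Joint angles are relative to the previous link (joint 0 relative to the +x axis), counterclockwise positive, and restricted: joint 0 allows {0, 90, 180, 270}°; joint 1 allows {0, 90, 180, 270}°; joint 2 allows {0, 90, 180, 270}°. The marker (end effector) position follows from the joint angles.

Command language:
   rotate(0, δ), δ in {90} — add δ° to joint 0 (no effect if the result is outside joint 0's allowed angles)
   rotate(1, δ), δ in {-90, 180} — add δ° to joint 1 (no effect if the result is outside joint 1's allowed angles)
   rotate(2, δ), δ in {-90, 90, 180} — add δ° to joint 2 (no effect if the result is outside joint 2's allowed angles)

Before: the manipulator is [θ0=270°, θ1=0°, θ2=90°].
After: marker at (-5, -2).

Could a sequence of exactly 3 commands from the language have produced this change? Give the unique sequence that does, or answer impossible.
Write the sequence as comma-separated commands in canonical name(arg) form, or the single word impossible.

initial: [θ0=270°, θ1=0°, θ2=90°]
1. rotate(0, 90) → [θ0=0°, θ1=0°, θ2=90°]
2. rotate(0, 90) → [θ0=90°, θ1=0°, θ2=90°]
3. rotate(0, 90) → [θ0=180°, θ1=0°, θ2=90°]
all 216 alternatives checked — unique.

rotate(0, 90), rotate(0, 90), rotate(0, 90)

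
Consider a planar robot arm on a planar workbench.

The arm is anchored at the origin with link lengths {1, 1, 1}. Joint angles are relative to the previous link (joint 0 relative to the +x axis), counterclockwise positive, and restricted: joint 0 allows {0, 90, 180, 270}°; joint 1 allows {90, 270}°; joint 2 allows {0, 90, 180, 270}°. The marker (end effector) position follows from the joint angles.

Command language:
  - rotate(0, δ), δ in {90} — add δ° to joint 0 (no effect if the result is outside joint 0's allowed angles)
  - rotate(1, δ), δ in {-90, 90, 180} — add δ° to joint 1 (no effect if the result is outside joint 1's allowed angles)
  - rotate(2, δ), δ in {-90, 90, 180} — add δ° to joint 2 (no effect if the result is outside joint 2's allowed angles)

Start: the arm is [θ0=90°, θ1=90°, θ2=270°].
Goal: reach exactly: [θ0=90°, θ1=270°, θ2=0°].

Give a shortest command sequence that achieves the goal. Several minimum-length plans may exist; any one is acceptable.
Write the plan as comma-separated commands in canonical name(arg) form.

rotate(2, 90), rotate(1, 180)

start: [θ0=90°, θ1=90°, θ2=270°]
1. rotate(2, 90) → [θ0=90°, θ1=90°, θ2=0°]
2. rotate(1, 180) → [θ0=90°, θ1=270°, θ2=0°]
shorter routes all fall short; 2 is best.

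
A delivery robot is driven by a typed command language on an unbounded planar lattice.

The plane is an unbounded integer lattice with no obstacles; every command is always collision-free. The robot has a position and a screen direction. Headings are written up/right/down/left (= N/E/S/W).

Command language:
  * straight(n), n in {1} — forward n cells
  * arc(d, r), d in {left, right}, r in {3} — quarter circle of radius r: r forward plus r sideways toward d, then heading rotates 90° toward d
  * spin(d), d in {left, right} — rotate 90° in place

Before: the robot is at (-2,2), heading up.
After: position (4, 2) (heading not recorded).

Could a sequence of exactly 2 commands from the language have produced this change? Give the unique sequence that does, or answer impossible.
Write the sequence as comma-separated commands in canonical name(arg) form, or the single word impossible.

arc(right, 3), arc(right, 3)

start: at (-2,2), heading up
1. arc(right, 3) → at (1,5), heading right
2. arc(right, 3) → at (4,2), heading down
all 25 alternatives checked — unique.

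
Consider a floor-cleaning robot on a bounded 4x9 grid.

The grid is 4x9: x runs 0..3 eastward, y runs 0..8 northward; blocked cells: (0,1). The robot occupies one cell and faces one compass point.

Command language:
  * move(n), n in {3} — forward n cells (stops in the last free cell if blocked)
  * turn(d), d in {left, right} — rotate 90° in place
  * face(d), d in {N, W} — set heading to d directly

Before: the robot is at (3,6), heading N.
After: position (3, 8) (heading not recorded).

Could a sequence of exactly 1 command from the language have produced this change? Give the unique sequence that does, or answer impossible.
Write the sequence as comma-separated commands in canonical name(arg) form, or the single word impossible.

key: move(3) runs into the grid edge before its full distance
start: at (3,6), heading N
[1] after move(3): at (3,8), heading N
no other 1-command option fits: unique.

move(3)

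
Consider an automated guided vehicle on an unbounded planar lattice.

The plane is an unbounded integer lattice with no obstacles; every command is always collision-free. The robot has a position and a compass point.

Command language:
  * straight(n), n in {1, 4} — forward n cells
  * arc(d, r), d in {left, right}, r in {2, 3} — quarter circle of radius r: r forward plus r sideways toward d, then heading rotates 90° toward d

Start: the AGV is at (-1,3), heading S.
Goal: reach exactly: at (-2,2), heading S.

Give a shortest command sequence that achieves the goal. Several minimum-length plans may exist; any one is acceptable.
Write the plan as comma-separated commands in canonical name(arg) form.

arc(left, 3), arc(left, 2), arc(left, 3), arc(left, 3)

begin: at (-1,3), heading S
step 1 (arc(left, 3)): at (2,0), heading E
step 2 (arc(left, 2)): at (4,2), heading N
step 3 (arc(left, 3)): at (1,5), heading W
step 4 (arc(left, 3)): at (-2,2), heading S
no 3-step plan works, so 4 is optimal.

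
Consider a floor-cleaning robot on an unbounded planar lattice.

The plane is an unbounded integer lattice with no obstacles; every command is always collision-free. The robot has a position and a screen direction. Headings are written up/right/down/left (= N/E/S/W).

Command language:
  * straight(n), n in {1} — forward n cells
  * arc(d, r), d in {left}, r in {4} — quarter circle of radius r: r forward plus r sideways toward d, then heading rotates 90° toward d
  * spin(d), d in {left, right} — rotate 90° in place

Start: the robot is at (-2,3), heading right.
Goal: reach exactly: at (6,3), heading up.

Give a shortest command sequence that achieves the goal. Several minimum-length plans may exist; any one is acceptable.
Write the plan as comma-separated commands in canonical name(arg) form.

begin: at (-2,3), heading right
1. spin(right) → at (-2,3), heading down
2. arc(left, 4) → at (2,-1), heading right
3. arc(left, 4) → at (6,3), heading up
nothing shorter than 3 reaches the goal.

spin(right), arc(left, 4), arc(left, 4)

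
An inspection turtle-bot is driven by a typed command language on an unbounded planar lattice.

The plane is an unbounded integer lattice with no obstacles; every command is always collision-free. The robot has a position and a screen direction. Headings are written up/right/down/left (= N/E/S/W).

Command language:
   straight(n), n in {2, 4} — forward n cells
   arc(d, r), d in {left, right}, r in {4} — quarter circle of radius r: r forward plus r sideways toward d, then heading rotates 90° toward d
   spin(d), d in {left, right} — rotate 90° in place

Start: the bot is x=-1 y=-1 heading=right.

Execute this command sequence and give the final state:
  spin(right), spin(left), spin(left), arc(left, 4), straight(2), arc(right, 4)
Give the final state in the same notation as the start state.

t0: x=-1 y=-1 heading=right
step 1 (spin(right)): x=-1 y=-1 heading=down
step 2 (spin(left)): x=-1 y=-1 heading=right
step 3 (spin(left)): x=-1 y=-1 heading=up
step 4 (arc(left, 4)): x=-5 y=3 heading=left
step 5 (straight(2)): x=-7 y=3 heading=left
step 6 (arc(right, 4)): x=-11 y=7 heading=up

x=-11 y=7 heading=up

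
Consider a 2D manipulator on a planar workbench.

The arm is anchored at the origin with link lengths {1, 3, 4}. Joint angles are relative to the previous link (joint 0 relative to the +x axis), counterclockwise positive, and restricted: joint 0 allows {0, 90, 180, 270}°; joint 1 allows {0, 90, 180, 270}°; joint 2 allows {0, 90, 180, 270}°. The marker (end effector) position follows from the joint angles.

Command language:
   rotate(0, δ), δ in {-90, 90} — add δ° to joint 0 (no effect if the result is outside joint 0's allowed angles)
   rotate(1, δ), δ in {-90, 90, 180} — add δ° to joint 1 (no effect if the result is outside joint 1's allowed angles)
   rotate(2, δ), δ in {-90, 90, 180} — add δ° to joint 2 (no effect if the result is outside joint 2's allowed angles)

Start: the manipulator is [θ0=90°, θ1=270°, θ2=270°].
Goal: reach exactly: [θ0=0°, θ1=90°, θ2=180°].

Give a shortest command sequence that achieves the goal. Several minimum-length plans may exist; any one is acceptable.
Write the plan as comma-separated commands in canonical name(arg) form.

rotate(0, -90), rotate(1, 180), rotate(2, -90)

initial: [θ0=90°, θ1=270°, θ2=270°]
t=1 rotate(0, -90) ⇒ [θ0=0°, θ1=270°, θ2=270°]
t=2 rotate(1, 180) ⇒ [θ0=0°, θ1=90°, θ2=270°]
t=3 rotate(2, -90) ⇒ [θ0=0°, θ1=90°, θ2=180°]
minimal: 3 command(s), checked below 3.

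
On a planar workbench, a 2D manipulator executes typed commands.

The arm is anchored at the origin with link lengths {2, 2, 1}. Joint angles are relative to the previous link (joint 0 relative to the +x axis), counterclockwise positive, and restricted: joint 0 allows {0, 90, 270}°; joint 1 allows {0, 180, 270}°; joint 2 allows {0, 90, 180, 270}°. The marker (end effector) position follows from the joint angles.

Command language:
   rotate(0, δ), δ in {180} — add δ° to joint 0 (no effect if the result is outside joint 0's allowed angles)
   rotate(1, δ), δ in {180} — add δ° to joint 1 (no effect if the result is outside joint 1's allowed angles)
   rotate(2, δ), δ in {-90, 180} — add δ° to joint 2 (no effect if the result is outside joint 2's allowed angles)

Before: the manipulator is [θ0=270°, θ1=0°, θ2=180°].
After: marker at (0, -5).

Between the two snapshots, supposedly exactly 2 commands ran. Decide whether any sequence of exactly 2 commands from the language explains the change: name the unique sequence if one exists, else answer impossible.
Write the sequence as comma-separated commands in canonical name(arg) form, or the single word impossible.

rotate(2, -90), rotate(2, -90)

start: [θ0=270°, θ1=0°, θ2=180°]
1. rotate(2, -90) → [θ0=270°, θ1=0°, θ2=90°]
2. rotate(2, -90) → [θ0=270°, θ1=0°, θ2=0°]
no rival 2-sequence matches.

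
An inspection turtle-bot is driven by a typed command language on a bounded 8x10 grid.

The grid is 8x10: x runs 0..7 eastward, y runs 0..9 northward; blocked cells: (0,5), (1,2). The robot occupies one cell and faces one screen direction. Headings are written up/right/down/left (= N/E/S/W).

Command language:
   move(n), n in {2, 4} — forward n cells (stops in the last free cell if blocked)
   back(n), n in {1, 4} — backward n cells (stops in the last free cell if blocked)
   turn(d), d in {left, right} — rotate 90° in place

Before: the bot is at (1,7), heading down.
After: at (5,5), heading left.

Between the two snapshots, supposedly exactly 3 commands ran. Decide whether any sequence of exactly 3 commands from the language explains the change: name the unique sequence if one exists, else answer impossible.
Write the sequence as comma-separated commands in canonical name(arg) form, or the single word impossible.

key: cell and facing (now W) both changed — the 3 commands mix motion and turning
t0: at (1,7), heading down
[1] after move(2): at (1,5), heading down
[2] after turn(right): at (1,5), heading left
[3] after back(4): at (5,5), heading left
all 216 alternatives checked — unique.

move(2), turn(right), back(4)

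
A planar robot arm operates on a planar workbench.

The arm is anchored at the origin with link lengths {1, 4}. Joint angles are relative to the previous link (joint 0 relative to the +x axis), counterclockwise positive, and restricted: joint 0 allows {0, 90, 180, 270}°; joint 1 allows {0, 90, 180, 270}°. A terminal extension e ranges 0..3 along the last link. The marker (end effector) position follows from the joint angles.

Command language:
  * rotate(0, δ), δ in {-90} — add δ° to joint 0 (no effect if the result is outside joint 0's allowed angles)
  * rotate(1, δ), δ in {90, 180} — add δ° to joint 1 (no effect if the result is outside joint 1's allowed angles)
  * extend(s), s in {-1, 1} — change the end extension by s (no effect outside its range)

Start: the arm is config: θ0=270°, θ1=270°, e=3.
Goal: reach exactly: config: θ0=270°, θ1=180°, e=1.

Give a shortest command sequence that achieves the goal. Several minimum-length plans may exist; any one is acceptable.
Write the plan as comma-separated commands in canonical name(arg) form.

initial: config: θ0=270°, θ1=270°, e=3
t=1 extend(-1) ⇒ config: θ0=270°, θ1=270°, e=2
t=2 extend(-1) ⇒ config: θ0=270°, θ1=270°, e=1
t=3 rotate(1, 90) ⇒ config: θ0=270°, θ1=0°, e=1
t=4 rotate(1, 180) ⇒ config: θ0=270°, θ1=180°, e=1
minimal: 4 command(s), checked below 4.

extend(-1), extend(-1), rotate(1, 90), rotate(1, 180)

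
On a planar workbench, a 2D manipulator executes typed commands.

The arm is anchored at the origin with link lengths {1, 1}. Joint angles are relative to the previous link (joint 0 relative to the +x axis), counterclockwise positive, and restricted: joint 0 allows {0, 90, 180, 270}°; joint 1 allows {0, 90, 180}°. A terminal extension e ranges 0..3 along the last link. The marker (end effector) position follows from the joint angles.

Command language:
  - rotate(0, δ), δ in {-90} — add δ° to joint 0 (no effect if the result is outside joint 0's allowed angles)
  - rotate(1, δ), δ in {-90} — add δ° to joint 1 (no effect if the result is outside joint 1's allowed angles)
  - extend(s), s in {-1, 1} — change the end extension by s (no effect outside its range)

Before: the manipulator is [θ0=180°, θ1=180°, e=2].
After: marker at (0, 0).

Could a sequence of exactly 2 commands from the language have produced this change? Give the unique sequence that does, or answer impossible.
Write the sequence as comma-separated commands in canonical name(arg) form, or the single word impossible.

begin: [θ0=180°, θ1=180°, e=2]
1. extend(-1) → [θ0=180°, θ1=180°, e=1]
2. extend(-1) → [θ0=180°, θ1=180°, e=0]
no rival 2-sequence matches.

extend(-1), extend(-1)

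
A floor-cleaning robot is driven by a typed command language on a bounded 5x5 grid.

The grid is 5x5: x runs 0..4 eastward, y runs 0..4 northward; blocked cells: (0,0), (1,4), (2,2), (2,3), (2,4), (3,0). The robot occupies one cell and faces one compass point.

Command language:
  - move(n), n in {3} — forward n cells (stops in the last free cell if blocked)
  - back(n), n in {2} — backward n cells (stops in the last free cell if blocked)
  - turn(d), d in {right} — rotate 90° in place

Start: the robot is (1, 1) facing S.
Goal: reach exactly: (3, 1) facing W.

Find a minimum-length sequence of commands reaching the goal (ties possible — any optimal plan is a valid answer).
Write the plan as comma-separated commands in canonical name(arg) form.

turn(right), back(2)

t0: (1, 1) facing S
step 1 (turn(right)): (1, 1) facing W
step 2 (back(2)): (3, 1) facing W
nothing shorter than 2 reaches the goal.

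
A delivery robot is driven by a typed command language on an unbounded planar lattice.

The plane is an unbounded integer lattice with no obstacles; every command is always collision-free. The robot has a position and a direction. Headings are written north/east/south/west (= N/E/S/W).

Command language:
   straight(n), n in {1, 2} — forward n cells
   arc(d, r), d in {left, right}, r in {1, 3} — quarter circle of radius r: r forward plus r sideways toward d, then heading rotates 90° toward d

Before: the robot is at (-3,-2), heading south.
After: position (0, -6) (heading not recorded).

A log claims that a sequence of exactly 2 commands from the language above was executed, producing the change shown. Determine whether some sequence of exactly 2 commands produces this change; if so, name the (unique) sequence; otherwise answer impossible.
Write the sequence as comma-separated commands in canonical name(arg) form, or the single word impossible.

straight(1), arc(left, 3)

key: order matters: swapping straight(1) and arc(left, 3) lands elsewhere
from: at (-3,-2), heading south
step 1 (straight(1)): at (-3,-3), heading south
step 2 (arc(left, 3)): at (0,-6), heading east
uniquely the one of 36 2-step routes that fits.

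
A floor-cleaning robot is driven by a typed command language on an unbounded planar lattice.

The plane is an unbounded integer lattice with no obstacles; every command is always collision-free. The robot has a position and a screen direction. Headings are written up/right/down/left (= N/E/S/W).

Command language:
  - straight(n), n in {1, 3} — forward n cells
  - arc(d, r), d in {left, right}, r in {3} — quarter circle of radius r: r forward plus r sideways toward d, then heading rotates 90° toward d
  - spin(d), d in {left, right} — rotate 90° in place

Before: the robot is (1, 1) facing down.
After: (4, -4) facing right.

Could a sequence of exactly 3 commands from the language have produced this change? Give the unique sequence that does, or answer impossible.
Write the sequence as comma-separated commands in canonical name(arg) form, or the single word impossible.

key: running arc(left, 3) before straight(1) would end elsewhere — order is forced
begin: (1, 1) facing down
[1] after straight(1): (1, 0) facing down
[2] after straight(1): (1, -1) facing down
[3] after arc(left, 3): (4, -4) facing right
all 216 alternatives checked — unique.

straight(1), straight(1), arc(left, 3)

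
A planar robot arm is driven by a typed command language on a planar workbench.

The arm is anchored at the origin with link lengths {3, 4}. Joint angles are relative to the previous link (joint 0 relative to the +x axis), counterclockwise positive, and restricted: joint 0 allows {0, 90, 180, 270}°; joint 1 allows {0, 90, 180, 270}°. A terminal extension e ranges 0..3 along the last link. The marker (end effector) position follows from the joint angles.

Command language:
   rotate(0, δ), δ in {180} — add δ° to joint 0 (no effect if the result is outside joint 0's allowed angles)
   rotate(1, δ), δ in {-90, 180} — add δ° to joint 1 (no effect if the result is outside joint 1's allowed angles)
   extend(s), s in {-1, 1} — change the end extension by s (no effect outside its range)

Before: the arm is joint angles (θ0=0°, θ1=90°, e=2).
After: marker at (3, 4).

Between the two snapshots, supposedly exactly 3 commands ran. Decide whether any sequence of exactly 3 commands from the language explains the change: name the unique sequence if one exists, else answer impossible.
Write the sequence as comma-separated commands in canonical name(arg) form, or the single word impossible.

extend(-1), extend(-1), extend(-1)

t0: joint angles (θ0=0°, θ1=90°, e=2)
[1] after extend(-1): joint angles (θ0=0°, θ1=90°, e=1)
[2] after extend(-1): joint angles (θ0=0°, θ1=90°, e=0)
[3] after extend(-1): joint angles (θ0=0°, θ1=90°, e=0)
all 125 alternatives checked — unique.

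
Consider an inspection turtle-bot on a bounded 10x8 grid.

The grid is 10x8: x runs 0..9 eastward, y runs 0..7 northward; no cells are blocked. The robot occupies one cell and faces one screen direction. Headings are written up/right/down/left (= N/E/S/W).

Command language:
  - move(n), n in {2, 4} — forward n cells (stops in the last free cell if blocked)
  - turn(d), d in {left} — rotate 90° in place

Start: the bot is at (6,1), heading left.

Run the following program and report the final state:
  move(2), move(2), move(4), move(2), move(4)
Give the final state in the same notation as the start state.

t0: at (6,1), heading left
t=1 move(2) ⇒ at (4,1), heading left
t=2 move(2) ⇒ at (2,1), heading left
t=3 move(4) ⇒ at (0,1), heading left
t=4 move(2) ⇒ at (0,1), heading left
t=5 move(4) ⇒ at (0,1), heading left

at (0,1), heading left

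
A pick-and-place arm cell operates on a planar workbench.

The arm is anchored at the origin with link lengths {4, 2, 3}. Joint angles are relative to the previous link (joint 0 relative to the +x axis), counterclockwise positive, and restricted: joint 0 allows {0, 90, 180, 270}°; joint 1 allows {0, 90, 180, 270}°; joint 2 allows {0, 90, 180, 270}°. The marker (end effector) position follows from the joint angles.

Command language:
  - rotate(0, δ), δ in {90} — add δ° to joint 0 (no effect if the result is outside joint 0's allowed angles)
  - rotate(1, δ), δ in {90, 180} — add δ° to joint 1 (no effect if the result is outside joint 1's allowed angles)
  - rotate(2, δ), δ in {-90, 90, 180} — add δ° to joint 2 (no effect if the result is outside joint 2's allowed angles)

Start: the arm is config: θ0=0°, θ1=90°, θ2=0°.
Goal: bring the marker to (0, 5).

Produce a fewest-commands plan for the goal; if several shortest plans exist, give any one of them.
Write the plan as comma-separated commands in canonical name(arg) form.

rotate(2, 180), rotate(1, 90), rotate(0, 90)

initial: config: θ0=0°, θ1=90°, θ2=0°
[1] after rotate(2, 180): config: θ0=0°, θ1=90°, θ2=180°
[2] after rotate(1, 90): config: θ0=0°, θ1=180°, θ2=180°
[3] after rotate(0, 90): config: θ0=90°, θ1=180°, θ2=180°
no 2-step plan works, so 3 is optimal.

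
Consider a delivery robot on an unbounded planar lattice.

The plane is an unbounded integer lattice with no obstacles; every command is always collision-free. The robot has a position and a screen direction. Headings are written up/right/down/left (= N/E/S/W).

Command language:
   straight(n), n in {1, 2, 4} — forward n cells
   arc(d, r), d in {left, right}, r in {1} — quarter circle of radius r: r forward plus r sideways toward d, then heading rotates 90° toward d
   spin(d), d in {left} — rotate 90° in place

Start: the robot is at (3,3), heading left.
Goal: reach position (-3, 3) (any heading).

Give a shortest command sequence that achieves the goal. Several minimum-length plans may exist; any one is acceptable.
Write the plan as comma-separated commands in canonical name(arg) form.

initial: at (3,3), heading left
t=1 straight(2) ⇒ at (1,3), heading left
t=2 straight(4) ⇒ at (-3,3), heading left
shorter routes all fall short; 2 is best.

straight(2), straight(4)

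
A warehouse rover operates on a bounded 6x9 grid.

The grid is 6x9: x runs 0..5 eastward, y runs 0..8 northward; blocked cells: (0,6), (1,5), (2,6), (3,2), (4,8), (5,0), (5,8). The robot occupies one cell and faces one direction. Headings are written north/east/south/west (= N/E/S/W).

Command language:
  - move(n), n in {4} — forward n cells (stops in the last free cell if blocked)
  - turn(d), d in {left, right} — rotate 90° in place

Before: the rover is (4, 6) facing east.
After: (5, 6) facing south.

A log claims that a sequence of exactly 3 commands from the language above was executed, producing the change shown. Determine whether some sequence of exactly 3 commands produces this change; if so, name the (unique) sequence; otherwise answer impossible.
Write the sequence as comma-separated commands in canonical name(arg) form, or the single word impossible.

key: position moved to (5,6) AND the heading swung to S — translation plus rotation needed
start: (4, 6) facing east
step 1 (move(4)): (5, 6) facing east
step 2 (move(4)): (5, 6) facing east
step 3 (turn(right)): (5, 6) facing south
uniquely the one of 27 3-step routes that fits.

move(4), move(4), turn(right)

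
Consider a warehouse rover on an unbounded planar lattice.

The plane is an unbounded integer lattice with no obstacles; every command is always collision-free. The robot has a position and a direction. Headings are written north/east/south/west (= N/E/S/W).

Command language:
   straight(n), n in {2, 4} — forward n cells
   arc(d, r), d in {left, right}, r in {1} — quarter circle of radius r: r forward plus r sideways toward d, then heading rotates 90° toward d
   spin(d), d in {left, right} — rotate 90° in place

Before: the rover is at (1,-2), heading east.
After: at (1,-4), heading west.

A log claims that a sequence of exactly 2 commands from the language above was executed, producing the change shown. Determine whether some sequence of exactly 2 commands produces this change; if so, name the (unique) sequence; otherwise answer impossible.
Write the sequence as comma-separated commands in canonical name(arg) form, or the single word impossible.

key: cell and facing (now W) both changed — the 2 commands mix motion and turning
begin: at (1,-2), heading east
[1] after arc(right, 1): at (2,-3), heading south
[2] after arc(right, 1): at (1,-4), heading west
no other 2-command option fits: unique.

arc(right, 1), arc(right, 1)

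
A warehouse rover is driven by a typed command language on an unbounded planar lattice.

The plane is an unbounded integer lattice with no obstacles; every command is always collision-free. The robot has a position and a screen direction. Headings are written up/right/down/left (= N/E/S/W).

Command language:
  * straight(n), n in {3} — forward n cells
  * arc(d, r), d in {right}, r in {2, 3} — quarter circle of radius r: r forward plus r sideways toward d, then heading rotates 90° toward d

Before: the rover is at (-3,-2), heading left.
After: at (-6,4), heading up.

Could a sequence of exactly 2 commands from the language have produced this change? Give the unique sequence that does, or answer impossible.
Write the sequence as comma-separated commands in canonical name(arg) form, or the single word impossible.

arc(right, 3), straight(3)

key: order matters: swapping arc(right, 3) and straight(3) lands elsewhere
t0: at (-3,-2), heading left
1. arc(right, 3) → at (-6,1), heading up
2. straight(3) → at (-6,4), heading up
uniquely the one of 9 2-step routes that fits.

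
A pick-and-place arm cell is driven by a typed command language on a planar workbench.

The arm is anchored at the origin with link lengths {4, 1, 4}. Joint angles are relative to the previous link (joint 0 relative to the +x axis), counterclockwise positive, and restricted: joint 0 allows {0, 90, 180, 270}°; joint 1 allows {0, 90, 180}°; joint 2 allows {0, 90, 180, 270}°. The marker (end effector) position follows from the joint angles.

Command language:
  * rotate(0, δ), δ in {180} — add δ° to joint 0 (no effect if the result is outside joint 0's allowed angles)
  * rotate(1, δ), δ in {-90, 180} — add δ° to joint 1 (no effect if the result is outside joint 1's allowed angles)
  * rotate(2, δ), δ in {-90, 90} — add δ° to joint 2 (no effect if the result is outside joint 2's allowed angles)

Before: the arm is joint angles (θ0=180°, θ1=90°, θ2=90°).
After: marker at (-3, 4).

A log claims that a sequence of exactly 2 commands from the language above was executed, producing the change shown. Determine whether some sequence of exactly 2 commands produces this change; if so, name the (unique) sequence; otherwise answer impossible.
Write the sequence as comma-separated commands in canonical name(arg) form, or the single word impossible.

rotate(1, -90), rotate(1, 180)

key: order matters: swapping rotate(1, -90) and rotate(1, 180) lands elsewhere
start: joint angles (θ0=180°, θ1=90°, θ2=90°)
1. rotate(1, -90) → joint angles (θ0=180°, θ1=0°, θ2=90°)
2. rotate(1, 180) → joint angles (θ0=180°, θ1=180°, θ2=90°)
uniquely the one of 25 2-step routes that fits.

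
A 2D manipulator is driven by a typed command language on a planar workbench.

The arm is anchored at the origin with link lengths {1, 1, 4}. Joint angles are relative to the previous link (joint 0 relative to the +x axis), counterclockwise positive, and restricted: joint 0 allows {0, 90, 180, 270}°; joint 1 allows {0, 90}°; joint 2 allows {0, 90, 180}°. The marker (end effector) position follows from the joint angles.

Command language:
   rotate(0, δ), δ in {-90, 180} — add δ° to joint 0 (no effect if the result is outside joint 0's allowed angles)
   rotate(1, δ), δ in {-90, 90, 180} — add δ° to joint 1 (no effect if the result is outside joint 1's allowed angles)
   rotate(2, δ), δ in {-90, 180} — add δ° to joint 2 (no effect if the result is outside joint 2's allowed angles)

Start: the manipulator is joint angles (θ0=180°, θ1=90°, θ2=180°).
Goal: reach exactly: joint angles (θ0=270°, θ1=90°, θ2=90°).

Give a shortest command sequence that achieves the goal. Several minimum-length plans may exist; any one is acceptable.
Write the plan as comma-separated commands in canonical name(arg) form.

rotate(2, -90), rotate(0, -90), rotate(0, 180)

initial: joint angles (θ0=180°, θ1=90°, θ2=180°)
1. rotate(2, -90) → joint angles (θ0=180°, θ1=90°, θ2=90°)
2. rotate(0, -90) → joint angles (θ0=90°, θ1=90°, θ2=90°)
3. rotate(0, 180) → joint angles (θ0=270°, θ1=90°, θ2=90°)
minimal: 3 command(s), checked below 3.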